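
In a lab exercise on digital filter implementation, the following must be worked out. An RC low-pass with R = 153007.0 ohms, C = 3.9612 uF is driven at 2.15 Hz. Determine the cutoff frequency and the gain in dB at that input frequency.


Step 1 — cutoff frequency:
fc = 1 / (2*pi*R*C)
C = 3.9612 uF = 3.9612e-06 F
fc = 1 / (2*pi*153007.0*3.9612e-06)
   = 0.262592 Hz

Step 2 — magnitude at f = 2.15 Hz:
|H(f)| = 1 / sqrt(1 + (f/fc)^2)
f/fc = 2.15 / 0.262592 = 8.187607
|H| = 1 / sqrt(1 + 67.036908) = 0.1212349
|H|_dB = 20*log10(0.1212349) = -18.33 dB

fc = 0.262592 Hz; |H(2.15 Hz)| = -18.33 dB


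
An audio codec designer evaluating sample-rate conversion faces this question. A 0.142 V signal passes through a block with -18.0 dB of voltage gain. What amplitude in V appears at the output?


Output voltage from dB gain:
V_out = V_in * 10^(gain_dB / 20)
      = 0.142 * 10^(-18.0 / 20)
      = 0.142 * 0.125893
      = 0.0179 V

0.0179 V


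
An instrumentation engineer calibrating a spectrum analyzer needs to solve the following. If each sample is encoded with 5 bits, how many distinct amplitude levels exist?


Number of quantization levels = 2^N
= 2^5
= 32

32


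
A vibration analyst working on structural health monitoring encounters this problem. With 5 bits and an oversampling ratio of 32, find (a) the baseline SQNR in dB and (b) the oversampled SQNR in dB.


Step 1 — baseline SQNR at Nyquist:
SQNR_base = 6.02*N + 1.76
          = 6.02*5 + 1.76
          = 31.86 dB

Step 2 — oversampling processing gain:
G = 10*log10(OSR) = 10*log10(32) = 15.05 dB

Step 3 — total:
SQNR_total = 31.86 + 15.05 = 46.91 dB

Base SQNR = 31.86 dB; oversampled SQNR = 46.91 dB


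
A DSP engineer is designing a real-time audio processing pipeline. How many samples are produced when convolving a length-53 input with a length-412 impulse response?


Linear convolution output length:
L = N + M - 1
  = 53 + 412 - 1
  = 464 samples

464


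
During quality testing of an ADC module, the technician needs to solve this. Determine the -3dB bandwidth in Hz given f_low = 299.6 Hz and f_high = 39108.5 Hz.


Bandwidth is the difference of -3dB frequencies:
BW = f_high - f_low
   = 39108.5 - 299.6
   = 38808.9 Hz

38808.9 Hz


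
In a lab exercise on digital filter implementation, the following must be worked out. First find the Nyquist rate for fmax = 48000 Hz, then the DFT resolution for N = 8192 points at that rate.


Step 1 — Nyquist sampling rate:
fs = 2 * fmax = 2 * 48000 = 96000 Hz

Step 2 — DFT bin spacing:
df = fs / N = 96000 / 8192 = 11.7188 Hz

11.7188 Hz


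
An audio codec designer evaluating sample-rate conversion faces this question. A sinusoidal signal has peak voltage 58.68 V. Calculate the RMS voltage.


RMS voltage for a sinusoidal waveform:
V_rms = V_peak / sqrt(2)
      = 58.68 / 1.414214
      = 41.493 V

41.493 V


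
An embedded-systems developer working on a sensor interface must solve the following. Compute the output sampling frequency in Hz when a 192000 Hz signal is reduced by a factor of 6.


Decimation reduces the sample rate:
fs_out = fs_in / M
       = 192000 / 6
       = 32000.0 Hz

32000.0 Hz


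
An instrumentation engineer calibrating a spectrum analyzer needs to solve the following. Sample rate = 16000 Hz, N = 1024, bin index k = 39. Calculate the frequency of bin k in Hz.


Frequency of DFT bin k:
f_k = k * fs / N
    = 39 * 16000 / 1024
    = 624000 / 1024
    = 609.375 Hz

609.375 Hz


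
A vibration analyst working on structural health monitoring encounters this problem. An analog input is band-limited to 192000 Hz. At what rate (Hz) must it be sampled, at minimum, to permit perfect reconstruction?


The Nyquist rate is twice the maximum frequency component.
fs_min = 2 * fmax
      = 2 * 192000
      = 384000 Hz

384000


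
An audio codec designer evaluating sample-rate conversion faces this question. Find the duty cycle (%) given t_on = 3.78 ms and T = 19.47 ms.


Duty cycle as a percentage:
DC = (t_on / T) * 100
   = (3.78 / 19.47) * 100
   = 0.194145 * 100
   = 19.41 %

19.41 %


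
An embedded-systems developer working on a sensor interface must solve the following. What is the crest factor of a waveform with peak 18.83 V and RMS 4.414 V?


Crest factor is the ratio of peak to RMS:
CF = V_peak / V_rms
   = 18.83 / 4.414
   = 4.266

4.266


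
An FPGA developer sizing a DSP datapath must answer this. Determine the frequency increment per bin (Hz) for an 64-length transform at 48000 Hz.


DFT frequency resolution:
df = fs / N
   = 48000 / 64
   = 750.0 Hz

750.0 Hz


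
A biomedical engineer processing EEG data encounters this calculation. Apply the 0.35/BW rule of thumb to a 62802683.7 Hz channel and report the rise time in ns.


Rise time from bandwidth relationship:
tr = 0.35 / BW
   = 0.35 / 62802683.7
   = 5.57301025e-09 s
   = 5.573 ns

5.573 ns


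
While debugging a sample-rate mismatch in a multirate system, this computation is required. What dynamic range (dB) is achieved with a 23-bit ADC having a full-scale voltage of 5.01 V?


Dynamic range from full-scale to LSB:
V_min = V_max / 2^bits = 5.01 / 2^23
DR = 20 * log10(V_max / V_min)
   = 20 * log10(2^23)
   = 20 * 23 * log10(2)
   = 138.47 dB

138.47 dB


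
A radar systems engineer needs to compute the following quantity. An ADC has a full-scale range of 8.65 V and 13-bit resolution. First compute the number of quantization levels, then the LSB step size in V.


Step 1 — number of quantization levels:
L = 2^N = 2^13 = 8192

Step 2 — LSB step size:
delta = Vfs / L
      = 8.65 / 8192
      = 0.00105591 V

Levels = 8192; step size = 0.00105591 V


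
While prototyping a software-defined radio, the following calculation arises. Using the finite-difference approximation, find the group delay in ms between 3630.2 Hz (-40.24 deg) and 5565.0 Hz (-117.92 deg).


Group delay from phase difference:
tau = -d(phi)/d(omega)
d(phi) = -77.68 deg = -1.355772 rad
d(omega) = 2*pi*(5565.0 - 3630.2) = 12156.7069 rad/s
tau = -(-1.355772) / 12156.7069
    = 0.1115 ms

0.1115 ms


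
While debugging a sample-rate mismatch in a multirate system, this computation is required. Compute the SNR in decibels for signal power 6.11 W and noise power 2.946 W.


SNR in decibels:
SNR = 10 * log10(Ps / Pn)
    = 10 * log10(6.11 / 2.946)
    = 10 * log10(2.074)
    = 10 * 0.3168
    = 3.17 dB

3.17 dB


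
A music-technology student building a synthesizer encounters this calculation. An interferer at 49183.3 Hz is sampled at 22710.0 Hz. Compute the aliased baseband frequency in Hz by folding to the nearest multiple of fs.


Compute the nearest integer multiple of fs to the signal:
n = round(49183.3 / 22710.0) = 2
f_alias = |49183.3 - 2 * 22710.0|
        = |49183.3 - 45420.0|
        = 3763.3 Hz

3763.3


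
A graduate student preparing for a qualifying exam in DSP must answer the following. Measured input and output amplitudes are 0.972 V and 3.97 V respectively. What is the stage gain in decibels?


Voltage gain in dB:
G = 20 * log10(Vout / Vin)
  = 20 * log10(3.97 / 0.972)
  = 20 * log10(4.084362)
  = 20 * 0.611124
  = 12.22 dB

12.22 dB


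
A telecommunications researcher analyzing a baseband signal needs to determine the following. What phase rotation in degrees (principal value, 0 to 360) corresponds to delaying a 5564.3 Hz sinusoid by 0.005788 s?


Phase shift from frequency and time delay:
phi = 360 * f * t_delay
    = 360 * 5564.3 * 0.005788
    = 11594.22 degrees
    mod 360 = 74.22 degrees

74.22 degrees


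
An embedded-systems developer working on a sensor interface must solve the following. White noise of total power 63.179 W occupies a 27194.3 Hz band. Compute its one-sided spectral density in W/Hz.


Power spectral density:
PSD = P / BW
    = 63.179 / 27194.3
    = 0.00232324 W/Hz

0.00232324 W/Hz


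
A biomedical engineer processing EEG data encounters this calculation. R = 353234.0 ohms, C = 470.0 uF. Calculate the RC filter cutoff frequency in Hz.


Cutoff frequency of a first-order RC filter:
fc = 1 / (2 * pi * R * C)
C = 470.0 uF = 0.00047 F
fc = 1 / (2 * pi * 353234.0 * 0.00047)
   = 1 / 1043.1342990342
   = 0.000959 Hz

0.000959 Hz


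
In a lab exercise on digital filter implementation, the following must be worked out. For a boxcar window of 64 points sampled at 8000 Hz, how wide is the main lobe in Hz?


Main lobe width for a rectangular window:
Width = 2 * fs / N
      = 2 * 8000 / 64
      = 16000 / 64
      = 250.0 Hz

250.0 Hz


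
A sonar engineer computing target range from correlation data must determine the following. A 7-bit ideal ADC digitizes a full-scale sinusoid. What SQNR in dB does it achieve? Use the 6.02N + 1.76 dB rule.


Theoretical SNR for a full-scale sinusoid:
SNR = 6.02 * N + 1.76
    = 6.02 * 7 + 1.76
    = 42.14 + 1.76
    = 43.9 dB

43.9 dB


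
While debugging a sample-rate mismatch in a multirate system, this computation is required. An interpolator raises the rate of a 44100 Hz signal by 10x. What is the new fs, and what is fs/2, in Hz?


Step 1 — output sample rate after interpolation by L:
fs_out = L * fs_in = 10 * 44100 = 441000 Hz

Step 2 — Nyquist frequency of the output stream:
f_Nyq = fs_out / 2 = 441000 / 2 = 220500.0 Hz

fs_out = 441000 Hz; f_Nyquist = 220500.0 Hz


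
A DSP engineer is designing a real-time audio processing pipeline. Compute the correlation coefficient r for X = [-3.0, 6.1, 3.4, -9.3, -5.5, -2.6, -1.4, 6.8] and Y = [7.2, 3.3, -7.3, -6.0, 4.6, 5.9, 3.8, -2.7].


Pearson correlation coefficient (population):
r = cov(X,Y) / (std(X) * std(Y))
Mean X = -0.6875, Mean Y = 1.1
Cov(X,Y) = -3.595
Std(X) = 5.311412, Std(Y) = 5.244521
r = -0.1291

-0.1291


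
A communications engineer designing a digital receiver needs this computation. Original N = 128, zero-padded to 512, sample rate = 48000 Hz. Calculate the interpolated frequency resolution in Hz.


Frequency resolution after zero-padding:
N_padded = 128 * 4 = 512
df = fs / N_padded
   = 48000 / 512
   = 93.75 Hz

93.75 Hz


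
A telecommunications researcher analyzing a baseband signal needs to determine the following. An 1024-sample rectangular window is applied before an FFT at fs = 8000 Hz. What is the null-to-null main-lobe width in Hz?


Main lobe width for a rectangular window:
Width = 2 * fs / N
      = 2 * 8000 / 1024
      = 16000 / 1024
      = 15.625 Hz

15.625 Hz


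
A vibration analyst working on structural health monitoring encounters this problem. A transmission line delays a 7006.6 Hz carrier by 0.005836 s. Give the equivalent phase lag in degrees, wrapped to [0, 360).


Phase shift from frequency and time delay:
phi = 360 * f * t_delay
    = 360 * 7006.6 * 0.005836
    = 14720.59 degrees
    mod 360 = 320.59 degrees

320.59 degrees


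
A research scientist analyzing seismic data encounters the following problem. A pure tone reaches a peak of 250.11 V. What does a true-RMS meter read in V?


RMS voltage for a sinusoidal waveform:
V_rms = V_peak / sqrt(2)
      = 250.11 / 1.414214
      = 176.854 V

176.854 V


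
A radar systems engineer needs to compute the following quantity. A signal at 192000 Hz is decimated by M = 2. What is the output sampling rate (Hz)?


Decimation reduces the sample rate:
fs_out = fs_in / M
       = 192000 / 2
       = 96000.0 Hz

96000.0 Hz


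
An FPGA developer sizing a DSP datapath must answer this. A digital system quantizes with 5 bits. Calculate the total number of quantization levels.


Number of quantization levels = 2^N
= 2^5
= 32

32


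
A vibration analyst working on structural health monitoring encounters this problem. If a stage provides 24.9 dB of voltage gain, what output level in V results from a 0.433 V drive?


Output voltage from dB gain:
V_out = V_in * 10^(gain_dB / 20)
      = 0.433 * 10^(24.9 / 20)
      = 0.433 * 17.579236
      = 7.6118 V

7.6118 V


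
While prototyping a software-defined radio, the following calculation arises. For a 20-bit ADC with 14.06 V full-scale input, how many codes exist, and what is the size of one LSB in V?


Step 1 — number of quantization levels:
L = 2^N = 2^20 = 1048576

Step 2 — LSB step size:
delta = Vfs / L
      = 14.06 / 1048576
      = 1.341e-05 V

Levels = 1048576; step size = 1.341e-05 V


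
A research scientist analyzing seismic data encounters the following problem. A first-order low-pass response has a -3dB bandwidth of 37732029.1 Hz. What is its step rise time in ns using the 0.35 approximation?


Rise time from bandwidth relationship:
tr = 0.35 / BW
   = 0.35 / 37732029.1
   = 9.275938993e-09 s
   = 9.2759 ns

9.2759 ns


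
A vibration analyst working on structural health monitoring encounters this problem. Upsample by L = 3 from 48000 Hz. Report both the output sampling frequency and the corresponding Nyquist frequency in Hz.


Step 1 — output sample rate after interpolation by L:
fs_out = L * fs_in = 3 * 48000 = 144000 Hz

Step 2 — Nyquist frequency of the output stream:
f_Nyq = fs_out / 2 = 144000 / 2 = 72000.0 Hz

fs_out = 144000 Hz; f_Nyquist = 72000.0 Hz


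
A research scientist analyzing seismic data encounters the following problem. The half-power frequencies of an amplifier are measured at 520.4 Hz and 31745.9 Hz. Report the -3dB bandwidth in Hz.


Bandwidth is the difference of -3dB frequencies:
BW = f_high - f_low
   = 31745.9 - 520.4
   = 31225.5 Hz

31225.5 Hz


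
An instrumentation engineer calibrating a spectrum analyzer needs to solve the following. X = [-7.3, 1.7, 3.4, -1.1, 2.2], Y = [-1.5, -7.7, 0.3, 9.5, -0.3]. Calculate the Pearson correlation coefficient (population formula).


Pearson correlation coefficient (population):
r = cov(X,Y) / (std(X) * std(Y))
Mean X = -0.22, Mean Y = 0.06
Cov(X,Y) = -2.4328
Std(X) = 3.83531, Std(Y) = 5.512749
r = -0.1151

-0.1151


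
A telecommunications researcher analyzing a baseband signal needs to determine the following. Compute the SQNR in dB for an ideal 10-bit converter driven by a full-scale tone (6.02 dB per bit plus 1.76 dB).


Theoretical SNR for a full-scale sinusoid:
SNR = 6.02 * N + 1.76
    = 6.02 * 10 + 1.76
    = 60.2 + 1.76
    = 61.96 dB

61.96 dB


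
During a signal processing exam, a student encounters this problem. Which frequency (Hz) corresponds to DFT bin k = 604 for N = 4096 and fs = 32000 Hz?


Frequency of DFT bin k:
f_k = k * fs / N
    = 604 * 32000 / 4096
    = 19328000 / 4096
    = 4718.75 Hz

4718.75 Hz


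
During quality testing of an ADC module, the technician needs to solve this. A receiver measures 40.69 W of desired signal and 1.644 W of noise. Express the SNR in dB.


SNR in decibels:
SNR = 10 * log10(Ps / Pn)
    = 10 * log10(40.69 / 1.644)
    = 10 * log10(24.7506)
    = 10 * 1.3936
    = 13.94 dB

13.94 dB


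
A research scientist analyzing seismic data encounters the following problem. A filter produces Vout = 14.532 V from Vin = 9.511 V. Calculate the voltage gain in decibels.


Voltage gain in dB:
G = 20 * log10(Vout / Vin)
  = 20 * log10(14.532 / 9.511)
  = 20 * log10(1.527915)
  = 20 * 0.184099
  = 3.68 dB

3.68 dB


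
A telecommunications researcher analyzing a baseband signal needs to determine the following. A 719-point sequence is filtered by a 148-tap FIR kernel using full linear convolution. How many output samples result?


Linear convolution output length:
L = N + M - 1
  = 719 + 148 - 1
  = 866 samples

866


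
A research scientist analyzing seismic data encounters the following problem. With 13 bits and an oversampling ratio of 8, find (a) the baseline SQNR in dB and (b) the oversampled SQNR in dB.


Step 1 — baseline SQNR at Nyquist:
SQNR_base = 6.02*N + 1.76
          = 6.02*13 + 1.76
          = 80.02 dB

Step 2 — oversampling processing gain:
G = 10*log10(OSR) = 10*log10(8) = 9.03 dB

Step 3 — total:
SQNR_total = 80.02 + 9.03 = 89.05 dB

Base SQNR = 80.02 dB; oversampled SQNR = 89.05 dB


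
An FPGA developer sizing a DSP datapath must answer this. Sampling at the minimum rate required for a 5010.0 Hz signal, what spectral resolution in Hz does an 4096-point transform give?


Step 1 — Nyquist sampling rate:
fs = 2 * fmax = 2 * 5010.0 = 10020.0 Hz

Step 2 — DFT bin spacing:
df = fs / N = 10020.0 / 4096 = 2.4463 Hz

2.4463 Hz


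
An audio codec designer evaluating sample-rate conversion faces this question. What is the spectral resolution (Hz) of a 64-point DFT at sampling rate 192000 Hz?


DFT frequency resolution:
df = fs / N
   = 192000 / 64
   = 3000.0 Hz

3000.0 Hz


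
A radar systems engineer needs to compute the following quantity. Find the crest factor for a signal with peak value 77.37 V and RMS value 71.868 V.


Crest factor is the ratio of peak to RMS:
CF = V_peak / V_rms
   = 77.37 / 71.868
   = 1.0766

1.0766


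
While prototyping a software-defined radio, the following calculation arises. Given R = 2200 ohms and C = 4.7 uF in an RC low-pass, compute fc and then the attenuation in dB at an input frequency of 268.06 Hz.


Step 1 — cutoff frequency:
fc = 1 / (2*pi*R*C)
C = 4.7 uF = 4.7e-06 F
fc = 1 / (2*pi*2200*4.7e-06)
   = 15.3922 Hz

Step 2 — magnitude at f = 268.06 Hz:
|H(f)| = 1 / sqrt(1 + (f/fc)^2)
f/fc = 268.06 / 15.3922 = 17.415314
|H| = 1 / sqrt(1 + 303.293162) = 0.0573263
|H|_dB = 20*log10(0.0573263) = -24.83 dB

fc = 15.3922 Hz; |H(268.06 Hz)| = -24.83 dB


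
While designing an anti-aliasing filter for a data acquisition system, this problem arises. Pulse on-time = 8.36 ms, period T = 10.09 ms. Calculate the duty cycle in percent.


Duty cycle as a percentage:
DC = (t_on / T) * 100
   = (8.36 / 10.09) * 100
   = 0.828543 * 100
   = 82.85 %

82.85 %


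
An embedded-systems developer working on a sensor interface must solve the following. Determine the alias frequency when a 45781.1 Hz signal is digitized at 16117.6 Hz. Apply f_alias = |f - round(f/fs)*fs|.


Compute the nearest integer multiple of fs to the signal:
n = round(45781.1 / 16117.6) = 3
f_alias = |45781.1 - 3 * 16117.6|
        = |45781.1 - 48352.8|
        = 2571.7 Hz

2571.7


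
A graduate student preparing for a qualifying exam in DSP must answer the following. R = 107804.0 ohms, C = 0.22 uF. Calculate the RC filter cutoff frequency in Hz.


Cutoff frequency of a first-order RC filter:
fc = 1 / (2 * pi * R * C)
C = 0.22 uF = 2.2e-07 F
fc = 1 / (2 * pi * 107804.0 * 2.2e-07)
   = 1 / 0.14901755194814
   = 6.710619 Hz

6.710619 Hz


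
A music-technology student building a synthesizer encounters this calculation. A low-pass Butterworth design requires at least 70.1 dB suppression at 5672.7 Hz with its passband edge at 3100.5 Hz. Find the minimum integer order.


Butterworth filter order formula:
n = log10(10^(A/10) - 1) / (2 * log10(f_stop/f_pass))
10^(70.1/10) - 1 = 10232928.9228
f_stop/f_pass = 5672.7 / 3100.5 = 1.8296
n = 13.3596 -> ceil = 14

14


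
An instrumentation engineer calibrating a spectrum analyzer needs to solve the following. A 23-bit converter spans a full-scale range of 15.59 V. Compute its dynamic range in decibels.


Dynamic range from full-scale to LSB:
V_min = V_max / 2^bits = 15.59 / 2^23
DR = 20 * log10(V_max / V_min)
   = 20 * log10(2^23)
   = 20 * 23 * log10(2)
   = 138.47 dB

138.47 dB


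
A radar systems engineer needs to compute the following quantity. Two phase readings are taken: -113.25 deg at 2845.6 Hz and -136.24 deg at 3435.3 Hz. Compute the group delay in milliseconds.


Group delay from phase difference:
tau = -d(phi)/d(omega)
d(phi) = -22.99 deg = -0.401251 rad
d(omega) = 2*pi*(3435.3 - 2845.6) = 3705.1944 rad/s
tau = -(-0.401251) / 3705.1944
    = 0.1083 ms

0.1083 ms


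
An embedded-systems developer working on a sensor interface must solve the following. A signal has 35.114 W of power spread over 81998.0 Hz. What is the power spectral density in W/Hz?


Power spectral density:
PSD = P / BW
    = 35.114 / 81998.0
    = 0.00042823 W/Hz

0.00042823 W/Hz


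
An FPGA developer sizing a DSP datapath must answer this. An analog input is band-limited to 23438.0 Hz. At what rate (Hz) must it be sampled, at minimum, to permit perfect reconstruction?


The Nyquist rate is twice the maximum frequency component.
fs_min = 2 * fmax
      = 2 * 23438.0
      = 46876.0 Hz

46876.0


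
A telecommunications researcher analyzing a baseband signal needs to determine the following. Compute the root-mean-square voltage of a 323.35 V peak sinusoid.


RMS voltage for a sinusoidal waveform:
V_rms = V_peak / sqrt(2)
      = 323.35 / 1.414214
      = 228.643 V

228.643 V


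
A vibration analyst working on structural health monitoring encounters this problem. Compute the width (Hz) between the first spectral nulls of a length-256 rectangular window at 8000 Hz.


Main lobe width for a rectangular window:
Width = 2 * fs / N
      = 2 * 8000 / 256
      = 16000 / 256
      = 62.5 Hz

62.5 Hz


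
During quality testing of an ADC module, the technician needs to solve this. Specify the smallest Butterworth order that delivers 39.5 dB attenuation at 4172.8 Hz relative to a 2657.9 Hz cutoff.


Butterworth filter order formula:
n = log10(10^(A/10) - 1) / (2 * log10(f_stop/f_pass))
10^(39.5/10) - 1 = 8911.5094
f_stop/f_pass = 4172.8 / 2657.9 = 1.57
n = 10.0821 -> ceil = 11

11


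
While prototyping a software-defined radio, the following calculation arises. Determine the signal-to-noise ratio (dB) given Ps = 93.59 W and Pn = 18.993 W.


SNR in decibels:
SNR = 10 * log10(Ps / Pn)
    = 10 * log10(93.59 / 18.993)
    = 10 * log10(4.9276)
    = 10 * 0.6926
    = 6.93 dB

6.93 dB


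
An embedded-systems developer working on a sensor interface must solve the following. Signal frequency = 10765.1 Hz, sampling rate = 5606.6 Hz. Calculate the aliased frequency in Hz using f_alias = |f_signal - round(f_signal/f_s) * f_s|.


Compute the nearest integer multiple of fs to the signal:
n = round(10765.1 / 5606.6) = 2
f_alias = |10765.1 - 2 * 5606.6|
        = |10765.1 - 11213.2|
        = 448.1 Hz

448.1


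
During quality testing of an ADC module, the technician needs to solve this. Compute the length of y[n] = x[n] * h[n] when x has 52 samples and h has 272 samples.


Linear convolution output length:
L = N + M - 1
  = 52 + 272 - 1
  = 323 samples

323


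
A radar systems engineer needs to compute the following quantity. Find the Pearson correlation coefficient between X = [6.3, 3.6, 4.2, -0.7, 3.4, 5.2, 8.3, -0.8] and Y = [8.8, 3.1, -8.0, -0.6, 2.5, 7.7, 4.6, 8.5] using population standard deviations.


Pearson correlation coefficient (population):
r = cov(X,Y) / (std(X) * std(Y))
Mean X = 3.6875, Mean Y = 3.325
Cov(X,Y) = 1.906563
Std(X) = 2.960759, Std(Y) = 5.266818
r = 0.1223

0.1223


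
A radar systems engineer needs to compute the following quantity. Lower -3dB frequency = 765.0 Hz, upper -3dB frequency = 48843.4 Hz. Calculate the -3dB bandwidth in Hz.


Bandwidth is the difference of -3dB frequencies:
BW = f_high - f_low
   = 48843.4 - 765.0
   = 48078.4 Hz

48078.4 Hz


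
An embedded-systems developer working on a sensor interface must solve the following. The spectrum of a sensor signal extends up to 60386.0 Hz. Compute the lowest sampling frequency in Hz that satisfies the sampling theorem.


The Nyquist rate is twice the maximum frequency component.
fs_min = 2 * fmax
      = 2 * 60386.0
      = 120772.0 Hz

120772.0


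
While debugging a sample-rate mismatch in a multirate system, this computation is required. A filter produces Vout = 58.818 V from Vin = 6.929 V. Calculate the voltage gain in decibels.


Voltage gain in dB:
G = 20 * log10(Vout / Vin)
  = 20 * log10(58.818 / 6.929)
  = 20 * log10(8.488671)
  = 20 * 0.92884
  = 18.58 dB

18.58 dB


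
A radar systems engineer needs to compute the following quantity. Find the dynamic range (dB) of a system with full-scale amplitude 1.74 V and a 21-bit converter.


Dynamic range from full-scale to LSB:
V_min = V_max / 2^bits = 1.74 / 2^21
DR = 20 * log10(V_max / V_min)
   = 20 * log10(2^21)
   = 20 * 21 * log10(2)
   = 126.43 dB

126.43 dB


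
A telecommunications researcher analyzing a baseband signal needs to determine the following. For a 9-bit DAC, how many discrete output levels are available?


Number of quantization levels = 2^N
= 2^9
= 512

512


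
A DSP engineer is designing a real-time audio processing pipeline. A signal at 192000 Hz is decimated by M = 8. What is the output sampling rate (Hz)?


Decimation reduces the sample rate:
fs_out = fs_in / M
       = 192000 / 8
       = 24000.0 Hz

24000.0 Hz


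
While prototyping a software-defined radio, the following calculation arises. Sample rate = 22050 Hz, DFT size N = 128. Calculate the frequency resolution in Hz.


DFT frequency resolution:
df = fs / N
   = 22050 / 128
   = 172.2656 Hz

172.2656 Hz


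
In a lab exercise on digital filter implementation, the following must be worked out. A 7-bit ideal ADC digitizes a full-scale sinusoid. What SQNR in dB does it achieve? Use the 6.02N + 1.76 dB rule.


Theoretical SNR for a full-scale sinusoid:
SNR = 6.02 * N + 1.76
    = 6.02 * 7 + 1.76
    = 42.14 + 1.76
    = 43.9 dB

43.9 dB


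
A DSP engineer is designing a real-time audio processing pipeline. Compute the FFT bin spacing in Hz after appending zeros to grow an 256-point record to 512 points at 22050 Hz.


Frequency resolution after zero-padding:
N_padded = 256 * 2 = 512
df = fs / N_padded
   = 22050 / 512
   = 43.0664 Hz

43.0664 Hz


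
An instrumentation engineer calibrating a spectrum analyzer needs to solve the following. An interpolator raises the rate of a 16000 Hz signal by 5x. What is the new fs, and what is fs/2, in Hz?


Step 1 — output sample rate after interpolation by L:
fs_out = L * fs_in = 5 * 16000 = 80000 Hz

Step 2 — Nyquist frequency of the output stream:
f_Nyq = fs_out / 2 = 80000 / 2 = 40000.0 Hz

fs_out = 80000 Hz; f_Nyquist = 40000.0 Hz


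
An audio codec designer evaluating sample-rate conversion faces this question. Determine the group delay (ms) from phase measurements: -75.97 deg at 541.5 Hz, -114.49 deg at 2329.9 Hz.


Group delay from phase difference:
tau = -d(phi)/d(omega)
d(phi) = -38.52 deg = -0.672301 rad
d(omega) = 2*pi*(2329.9 - 541.5) = 11236.8486 rad/s
tau = -(-0.672301) / 11236.8486
    = 0.0598 ms

0.0598 ms


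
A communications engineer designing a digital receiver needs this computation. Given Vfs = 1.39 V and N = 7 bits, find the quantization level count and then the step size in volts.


Step 1 — number of quantization levels:
L = 2^N = 2^7 = 128

Step 2 — LSB step size:
delta = Vfs / L
      = 1.39 / 128
      = 0.01085937 V

Levels = 128; step size = 0.01085937 V


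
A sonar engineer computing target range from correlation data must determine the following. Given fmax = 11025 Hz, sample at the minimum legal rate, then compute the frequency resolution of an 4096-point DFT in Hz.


Step 1 — Nyquist sampling rate:
fs = 2 * fmax = 2 * 11025 = 22050 Hz

Step 2 — DFT bin spacing:
df = fs / N = 22050 / 4096 = 5.3833 Hz

5.3833 Hz


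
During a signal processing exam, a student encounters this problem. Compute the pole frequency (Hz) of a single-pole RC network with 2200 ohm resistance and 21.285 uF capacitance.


Cutoff frequency of a first-order RC filter:
fc = 1 / (2 * pi * R * C)
C = 21.285 uF = 2.1285e-05 F
fc = 1 / (2 * pi * 2200 * 2.1285e-05)
   = 1 / 0.2942227183793
   = 3.398786 Hz

3.398786 Hz


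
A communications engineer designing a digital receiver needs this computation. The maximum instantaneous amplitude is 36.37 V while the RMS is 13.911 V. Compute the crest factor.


Crest factor is the ratio of peak to RMS:
CF = V_peak / V_rms
   = 36.37 / 13.911
   = 2.6145

2.6145


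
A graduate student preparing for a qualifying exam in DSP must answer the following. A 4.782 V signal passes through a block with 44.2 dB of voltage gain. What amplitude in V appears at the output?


Output voltage from dB gain:
V_out = V_in * 10^(gain_dB / 20)
      = 4.782 * 10^(44.2 / 20)
      = 4.782 * 162.18101
      = 775.5496 V

775.5496 V


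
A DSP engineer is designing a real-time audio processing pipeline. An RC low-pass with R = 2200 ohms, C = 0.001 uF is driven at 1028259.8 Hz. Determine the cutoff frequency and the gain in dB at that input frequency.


Step 1 — cutoff frequency:
fc = 1 / (2*pi*R*C)
C = 0.001 uF = 1e-09 F
fc = 1 / (2*pi*2200*1e-09)
   = 72343.156 Hz

Step 2 — magnitude at f = 1028259.8 Hz:
|H(f)| = 1 / sqrt(1 + (f/fc)^2)
f/fc = 1028259.8 / 72343.156 = 14.213643
|H| = 1 / sqrt(1 + 202.027647) = 0.0701815
|H|_dB = 20*log10(0.0701815) = -23.08 dB

fc = 72343.156 Hz; |H(1028259.8 Hz)| = -23.08 dB


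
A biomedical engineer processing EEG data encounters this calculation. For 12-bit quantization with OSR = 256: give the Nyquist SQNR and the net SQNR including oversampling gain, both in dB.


Step 1 — baseline SQNR at Nyquist:
SQNR_base = 6.02*N + 1.76
          = 6.02*12 + 1.76
          = 74.0 dB

Step 2 — oversampling processing gain:
G = 10*log10(OSR) = 10*log10(256) = 24.08 dB

Step 3 — total:
SQNR_total = 74.0 + 24.08 = 98.08 dB

Base SQNR = 74.0 dB; oversampled SQNR = 98.08 dB


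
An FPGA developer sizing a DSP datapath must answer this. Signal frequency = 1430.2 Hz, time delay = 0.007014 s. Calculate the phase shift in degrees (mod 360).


Phase shift from frequency and time delay:
phi = 360 * f * t_delay
    = 360 * 1430.2 * 0.007014
    = 3611.31 degrees
    mod 360 = 11.31 degrees

11.31 degrees


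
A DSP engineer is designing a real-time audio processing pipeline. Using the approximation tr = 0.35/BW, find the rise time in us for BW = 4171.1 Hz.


Rise time from bandwidth relationship:
tr = 0.35 / BW
   = 0.35 / 4171.1
   = 8.391071899e-05 s
   = 83.9107 us

83.9107 us


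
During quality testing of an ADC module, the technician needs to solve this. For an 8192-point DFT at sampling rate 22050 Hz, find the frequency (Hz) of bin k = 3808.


Frequency of DFT bin k:
f_k = k * fs / N
    = 3808 * 22050 / 8192
    = 83966400 / 8192
    = 10249.805 Hz

10249.805 Hz


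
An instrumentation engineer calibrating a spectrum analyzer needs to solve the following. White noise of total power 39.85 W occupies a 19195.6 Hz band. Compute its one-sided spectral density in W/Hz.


Power spectral density:
PSD = P / BW
    = 39.85 / 19195.6
    = 0.002076 W/Hz

0.002076 W/Hz


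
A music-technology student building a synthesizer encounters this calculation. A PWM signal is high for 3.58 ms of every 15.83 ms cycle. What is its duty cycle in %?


Duty cycle as a percentage:
DC = (t_on / T) * 100
   = (3.58 / 15.83) * 100
   = 0.226153 * 100
   = 22.62 %

22.62 %


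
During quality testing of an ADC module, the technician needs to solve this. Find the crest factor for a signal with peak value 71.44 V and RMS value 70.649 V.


Crest factor is the ratio of peak to RMS:
CF = V_peak / V_rms
   = 71.44 / 70.649
   = 1.0112

1.0112


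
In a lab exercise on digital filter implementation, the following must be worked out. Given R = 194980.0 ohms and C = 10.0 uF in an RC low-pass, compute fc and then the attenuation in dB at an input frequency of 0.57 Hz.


Step 1 — cutoff frequency:
fc = 1 / (2*pi*R*C)
C = 10.0 uF = 1e-05 F
fc = 1 / (2*pi*194980.0*1e-05)
   = 0.0816263 Hz

Step 2 — magnitude at f = 0.57 Hz:
|H(f)| = 1 / sqrt(1 + (f/fc)^2)
f/fc = 0.57 / 0.0816263 = 6.983043
|H| = 1 / sqrt(1 + 48.76289) = 0.1417579
|H|_dB = 20*log10(0.1417579) = -16.97 dB

fc = 0.0816263 Hz; |H(0.57 Hz)| = -16.97 dB


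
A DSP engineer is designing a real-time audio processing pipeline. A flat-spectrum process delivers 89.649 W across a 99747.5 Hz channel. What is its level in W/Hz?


Power spectral density:
PSD = P / BW
    = 89.649 / 99747.5
    = 0.00089876 W/Hz

0.00089876 W/Hz


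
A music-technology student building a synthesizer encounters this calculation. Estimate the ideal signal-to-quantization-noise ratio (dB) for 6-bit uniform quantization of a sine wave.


Theoretical SNR for a full-scale sinusoid:
SNR = 6.02 * N + 1.76
    = 6.02 * 6 + 1.76
    = 36.12 + 1.76
    = 37.88 dB

37.88 dB


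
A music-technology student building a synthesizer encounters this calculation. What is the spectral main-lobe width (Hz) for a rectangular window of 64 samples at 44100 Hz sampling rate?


Main lobe width for a rectangular window:
Width = 2 * fs / N
      = 2 * 44100 / 64
      = 88200 / 64
      = 1378.125 Hz

1378.125 Hz


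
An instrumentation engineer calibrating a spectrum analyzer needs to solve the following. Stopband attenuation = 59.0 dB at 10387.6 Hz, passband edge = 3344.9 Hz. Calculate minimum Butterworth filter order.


Butterworth filter order formula:
n = log10(10^(A/10) - 1) / (2 * log10(f_stop/f_pass))
10^(59.0/10) - 1 = 794327.2347
f_stop/f_pass = 10387.6 / 3344.9 = 3.1055
n = 5.9943 -> ceil = 6

6


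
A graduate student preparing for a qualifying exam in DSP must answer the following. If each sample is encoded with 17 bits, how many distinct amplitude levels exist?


Number of quantization levels = 2^N
= 2^17
= 131072

131072


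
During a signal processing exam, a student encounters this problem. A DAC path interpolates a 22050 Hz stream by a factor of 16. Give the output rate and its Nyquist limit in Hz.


Step 1 — output sample rate after interpolation by L:
fs_out = L * fs_in = 16 * 22050 = 352800 Hz

Step 2 — Nyquist frequency of the output stream:
f_Nyq = fs_out / 2 = 352800 / 2 = 176400.0 Hz

fs_out = 352800 Hz; f_Nyquist = 176400.0 Hz


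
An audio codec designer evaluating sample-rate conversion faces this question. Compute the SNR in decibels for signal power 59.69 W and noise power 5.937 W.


SNR in decibels:
SNR = 10 * log10(Ps / Pn)
    = 10 * log10(59.69 / 5.937)
    = 10 * log10(10.0539)
    = 10 * 1.0023
    = 10.02 dB

10.02 dB


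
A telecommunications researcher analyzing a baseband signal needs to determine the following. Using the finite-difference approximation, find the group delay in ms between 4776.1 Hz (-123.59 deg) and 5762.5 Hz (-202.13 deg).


Group delay from phase difference:
tau = -d(phi)/d(omega)
d(phi) = -78.54 deg = -1.370782 rad
d(omega) = 2*pi*(5762.5 - 4776.1) = 6197.734 rad/s
tau = -(-1.370782) / 6197.734
    = 0.2212 ms

0.2212 ms


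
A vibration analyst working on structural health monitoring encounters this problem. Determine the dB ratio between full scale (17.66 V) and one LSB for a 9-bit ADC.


Dynamic range from full-scale to LSB:
V_min = V_max / 2^bits = 17.66 / 2^9
DR = 20 * log10(V_max / V_min)
   = 20 * log10(2^9)
   = 20 * 9 * log10(2)
   = 54.19 dB

54.19 dB


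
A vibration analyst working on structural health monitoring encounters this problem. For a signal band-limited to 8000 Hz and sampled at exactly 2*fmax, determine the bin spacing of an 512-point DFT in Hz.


Step 1 — Nyquist sampling rate:
fs = 2 * fmax = 2 * 8000 = 16000 Hz

Step 2 — DFT bin spacing:
df = fs / N = 16000 / 512 = 31.25 Hz

31.25 Hz


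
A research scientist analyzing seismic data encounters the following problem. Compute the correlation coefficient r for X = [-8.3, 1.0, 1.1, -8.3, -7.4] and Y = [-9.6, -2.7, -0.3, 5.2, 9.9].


Pearson correlation coefficient (population):
r = cov(X,Y) / (std(X) * std(Y))
Mean X = -4.38, Mean Y = 0.5
Cov(X,Y) = -5.764
Std(X) = 4.445852, Std(Y) = 6.683412
r = -0.194

-0.194


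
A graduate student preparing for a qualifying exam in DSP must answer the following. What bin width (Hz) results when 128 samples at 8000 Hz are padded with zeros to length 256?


Frequency resolution after zero-padding:
N_padded = 128 * 2 = 256
df = fs / N_padded
   = 8000 / 256
   = 31.25 Hz

31.25 Hz


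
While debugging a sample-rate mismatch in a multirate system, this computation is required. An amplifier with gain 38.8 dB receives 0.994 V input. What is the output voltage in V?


Output voltage from dB gain:
V_out = V_in * 10^(gain_dB / 20)
      = 0.994 * 10^(38.8 / 20)
      = 0.994 * 87.096359
      = 86.5738 V

86.5738 V


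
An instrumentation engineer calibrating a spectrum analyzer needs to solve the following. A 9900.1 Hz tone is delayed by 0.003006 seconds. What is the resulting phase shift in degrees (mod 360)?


Phase shift from frequency and time delay:
phi = 360 * f * t_delay
    = 360 * 9900.1 * 0.003006
    = 10713.49 degrees
    mod 360 = 273.49 degrees

273.49 degrees


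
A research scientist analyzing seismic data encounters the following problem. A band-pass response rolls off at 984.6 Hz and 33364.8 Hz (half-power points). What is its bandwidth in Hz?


Bandwidth is the difference of -3dB frequencies:
BW = f_high - f_low
   = 33364.8 - 984.6
   = 32380.2 Hz

32380.2 Hz


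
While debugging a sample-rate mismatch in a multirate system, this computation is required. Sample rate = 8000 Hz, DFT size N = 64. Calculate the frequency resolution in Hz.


DFT frequency resolution:
df = fs / N
   = 8000 / 64
   = 125.0 Hz

125.0 Hz


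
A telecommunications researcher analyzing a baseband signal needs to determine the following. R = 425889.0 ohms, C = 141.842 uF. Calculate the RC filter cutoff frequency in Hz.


Cutoff frequency of a first-order RC filter:
fc = 1 / (2 * pi * R * C)
C = 141.842 uF = 0.000141842 F
fc = 1 / (2 * pi * 425889.0 * 0.000141842)
   = 1 / 379.56061159294
   = 0.002635 Hz

0.002635 Hz


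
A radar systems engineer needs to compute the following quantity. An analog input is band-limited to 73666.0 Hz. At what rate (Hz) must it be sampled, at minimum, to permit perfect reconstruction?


The Nyquist rate is twice the maximum frequency component.
fs_min = 2 * fmax
      = 2 * 73666.0
      = 147332.0 Hz

147332.0


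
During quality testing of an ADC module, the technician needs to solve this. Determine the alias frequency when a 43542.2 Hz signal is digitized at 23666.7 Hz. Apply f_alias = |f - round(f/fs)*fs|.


Compute the nearest integer multiple of fs to the signal:
n = round(43542.2 / 23666.7) = 2
f_alias = |43542.2 - 2 * 23666.7|
        = |43542.2 - 47333.4|
        = 3791.2 Hz

3791.2


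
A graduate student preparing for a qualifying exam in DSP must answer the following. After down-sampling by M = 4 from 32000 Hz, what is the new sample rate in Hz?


Decimation reduces the sample rate:
fs_out = fs_in / M
       = 32000 / 4
       = 8000.0 Hz

8000.0 Hz


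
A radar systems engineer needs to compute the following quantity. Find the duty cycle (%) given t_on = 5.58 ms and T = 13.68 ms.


Duty cycle as a percentage:
DC = (t_on / T) * 100
   = (5.58 / 13.68) * 100
   = 0.407895 * 100
   = 40.79 %

40.79 %


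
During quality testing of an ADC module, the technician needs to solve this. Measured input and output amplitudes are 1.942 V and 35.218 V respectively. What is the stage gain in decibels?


Voltage gain in dB:
G = 20 * log10(Vout / Vin)
  = 20 * log10(35.218 / 1.942)
  = 20 * log10(18.134912)
  = 20 * 1.258515
  = 25.17 dB

25.17 dB


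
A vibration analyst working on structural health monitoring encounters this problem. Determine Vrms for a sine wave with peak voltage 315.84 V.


RMS voltage for a sinusoidal waveform:
V_rms = V_peak / sqrt(2)
      = 315.84 / 1.414214
      = 223.333 V

223.333 V


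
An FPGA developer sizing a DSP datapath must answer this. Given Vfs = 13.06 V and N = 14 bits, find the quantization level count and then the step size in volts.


Step 1 — number of quantization levels:
L = 2^N = 2^14 = 16384

Step 2 — LSB step size:
delta = Vfs / L
      = 13.06 / 16384
      = 0.00079712 V

Levels = 16384; step size = 0.00079712 V


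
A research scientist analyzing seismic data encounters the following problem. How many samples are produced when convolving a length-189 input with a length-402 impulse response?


Linear convolution output length:
L = N + M - 1
  = 189 + 402 - 1
  = 590 samples

590
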